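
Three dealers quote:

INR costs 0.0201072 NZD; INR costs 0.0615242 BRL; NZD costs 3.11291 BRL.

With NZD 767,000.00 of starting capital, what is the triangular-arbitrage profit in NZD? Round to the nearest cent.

Profit: NZD 13,310.68

Profitable loop is NZD → BRL → INR → NZD:
NZD 767,000.00 × 3.11291 = BRL 2,387,601.97
BRL 2,387,601.97 ÷ 0.0615242 = INR 38,807,525.66
INR 38,807,525.66 × 0.0201072 = NZD 780,310.68
Profit = NZD 780,310.68 − NZD 767,000.00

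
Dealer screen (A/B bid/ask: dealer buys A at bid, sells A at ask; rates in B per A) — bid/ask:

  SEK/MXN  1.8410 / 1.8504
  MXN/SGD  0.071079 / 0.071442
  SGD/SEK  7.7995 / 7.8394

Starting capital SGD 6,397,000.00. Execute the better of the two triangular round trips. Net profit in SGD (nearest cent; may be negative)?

Net profit: SGD 131,872.85

Best loop SGD → SEK → MXN → SGD:
SGD 6,397,000.00 × 7.7995 (sell SGD at bid) = SEK 49,893,401.50
SEK 49,893,401.50 × 1.8410 (sell SEK at bid) = MXN 91,853,752.16
MXN 91,853,752.16 × 0.071079 (sell MXN at bid) = SGD 6,528,872.85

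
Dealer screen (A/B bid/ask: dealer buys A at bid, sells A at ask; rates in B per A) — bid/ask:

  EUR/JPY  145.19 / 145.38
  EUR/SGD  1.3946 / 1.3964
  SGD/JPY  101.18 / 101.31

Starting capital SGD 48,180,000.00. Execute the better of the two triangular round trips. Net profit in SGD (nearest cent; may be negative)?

Best loop SGD → EUR → JPY → SGD:
SGD 48,180,000.00 ÷ 1.3964 (buy EUR at ask) = EUR 34,503,007.73
EUR 34,503,007.73 × 145.19 (sell EUR at bid) = JPY 5,009,491,693
JPY 5,009,491,693 ÷ 101.31 (buy SGD at ask) = SGD 49,447,159.14

Net profit: SGD 1,267,159.14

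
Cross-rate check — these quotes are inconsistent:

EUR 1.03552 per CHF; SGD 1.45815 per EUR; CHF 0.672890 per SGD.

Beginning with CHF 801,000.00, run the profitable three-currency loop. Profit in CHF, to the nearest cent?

Profit: CHF 12,836.72

Profitable loop is CHF → EUR → SGD → CHF:
CHF 801,000.00 × 1.03552 = EUR 829,451.52
EUR 829,451.52 × 1.45815 = SGD 1,209,464.73
SGD 1,209,464.73 × 0.672890 = CHF 813,836.72
Profit = CHF 813,836.72 − CHF 801,000.00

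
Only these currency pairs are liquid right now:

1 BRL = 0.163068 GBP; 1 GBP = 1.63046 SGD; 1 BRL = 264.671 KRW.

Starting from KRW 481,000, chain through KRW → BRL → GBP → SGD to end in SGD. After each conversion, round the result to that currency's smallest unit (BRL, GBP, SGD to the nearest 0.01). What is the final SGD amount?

SGD 483.19

KRW 481,000 ÷ 264.671 = BRL 1,817.35
BRL 1,817.35 × 0.163068 = GBP 296.35
GBP 296.35 × 1.63046 = SGD 483.19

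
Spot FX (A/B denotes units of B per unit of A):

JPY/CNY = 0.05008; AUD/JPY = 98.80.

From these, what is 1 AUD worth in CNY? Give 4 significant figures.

1 AUD × 98.80 = 98.8 JPY
98.8 JPY × 0.05008 = 4.9479 CNY

AUD/CNY = 4.948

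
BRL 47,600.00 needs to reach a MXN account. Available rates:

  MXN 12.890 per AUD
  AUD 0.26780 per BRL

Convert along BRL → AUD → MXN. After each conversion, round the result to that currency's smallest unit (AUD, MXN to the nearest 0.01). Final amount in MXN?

MXN 164,312.44

BRL 47,600.00 × 0.26780 = AUD 12,747.28
AUD 12,747.28 × 12.890 = MXN 164,312.44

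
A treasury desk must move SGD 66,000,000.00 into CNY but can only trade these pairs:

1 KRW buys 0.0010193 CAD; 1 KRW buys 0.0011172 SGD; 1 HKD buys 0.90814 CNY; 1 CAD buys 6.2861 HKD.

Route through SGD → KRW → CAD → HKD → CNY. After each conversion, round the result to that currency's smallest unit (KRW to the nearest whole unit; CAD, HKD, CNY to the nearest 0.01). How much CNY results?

SGD 66,000,000.00 ÷ 0.0011172 = KRW 59,076,262,084
KRW 59,076,262,084 × 0.0010193 = CAD 60,216,433.94
CAD 60,216,433.94 × 6.2861 = HKD 378,526,525.39
HKD 378,526,525.39 × 0.90814 = CNY 343,755,078.77

CNY 343,755,078.77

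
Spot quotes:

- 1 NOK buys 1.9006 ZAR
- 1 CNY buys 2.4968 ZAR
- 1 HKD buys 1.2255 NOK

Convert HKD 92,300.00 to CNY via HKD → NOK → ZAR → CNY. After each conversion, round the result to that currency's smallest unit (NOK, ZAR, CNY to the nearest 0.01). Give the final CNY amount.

HKD 92,300.00 × 1.2255 = NOK 113,113.65
NOK 113,113.65 × 1.9006 = ZAR 214,983.80
ZAR 214,983.80 ÷ 2.4968 = CNY 86,103.73

CNY 86,103.73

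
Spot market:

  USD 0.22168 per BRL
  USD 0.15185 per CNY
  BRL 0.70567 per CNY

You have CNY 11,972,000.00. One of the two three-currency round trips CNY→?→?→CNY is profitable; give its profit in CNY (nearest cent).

Profit: CNY 361,322.26

Profitable loop is CNY → BRL → USD → CNY:
CNY 11,972,000.00 × 0.70567 = BRL 8,448,281.24
BRL 8,448,281.24 × 0.22168 = USD 1,872,814.99
USD 1,872,814.99 ÷ 0.15185 = CNY 12,333,322.26
Profit = CNY 12,333,322.26 − CNY 11,972,000.00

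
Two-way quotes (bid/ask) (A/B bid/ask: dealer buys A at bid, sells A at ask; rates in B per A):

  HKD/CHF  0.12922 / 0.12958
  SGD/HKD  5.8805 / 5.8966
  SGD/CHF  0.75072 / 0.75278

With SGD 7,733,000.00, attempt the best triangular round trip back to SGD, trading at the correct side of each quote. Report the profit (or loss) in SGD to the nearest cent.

Best loop SGD → HKD → CHF → SGD:
SGD 7,733,000.00 × 5.8805 (sell SGD at bid) = HKD 45,473,906.50
HKD 45,473,906.50 × 0.12922 (sell HKD at bid) = CHF 5,876,138.20
CHF 5,876,138.20 ÷ 0.75278 (buy SGD at ask) = SGD 7,805,917.00

Net profit: SGD 72,917.00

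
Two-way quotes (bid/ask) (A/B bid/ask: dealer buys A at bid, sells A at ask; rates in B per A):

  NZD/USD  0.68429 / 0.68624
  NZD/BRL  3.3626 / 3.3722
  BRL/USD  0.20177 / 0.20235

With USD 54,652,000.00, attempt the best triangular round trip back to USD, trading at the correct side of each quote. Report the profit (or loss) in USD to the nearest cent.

Best loop USD → BRL → NZD → USD:
USD 54,652,000.00 ÷ 0.20235 (buy BRL at ask) = BRL 270,086,483.82
BRL 270,086,483.82 ÷ 3.3722 (buy NZD at ask) = NZD 80,092,071.59
NZD 80,092,071.59 × 0.68429 (sell NZD at bid) = USD 54,806,203.67

Net profit: USD 154,203.67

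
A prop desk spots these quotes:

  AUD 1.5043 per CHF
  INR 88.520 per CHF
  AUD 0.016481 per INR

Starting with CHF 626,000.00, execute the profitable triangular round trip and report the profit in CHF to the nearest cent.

Profit: CHF 19,481.54

Profitable loop is CHF → AUD → INR → CHF:
CHF 626,000.00 × 1.5043 = AUD 941,691.80
AUD 941,691.80 ÷ 0.016481 = INR 57,138,025.61
INR 57,138,025.61 ÷ 88.520 = CHF 645,481.54
Profit = CHF 645,481.54 − CHF 626,000.00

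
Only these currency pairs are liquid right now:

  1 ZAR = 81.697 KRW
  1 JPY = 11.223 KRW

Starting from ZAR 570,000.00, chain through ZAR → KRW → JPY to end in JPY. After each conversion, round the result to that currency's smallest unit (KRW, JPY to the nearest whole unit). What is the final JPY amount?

JPY 4,149,273

ZAR 570,000.00 × 81.697 = KRW 46,567,290
KRW 46,567,290 ÷ 11.223 = JPY 4,149,273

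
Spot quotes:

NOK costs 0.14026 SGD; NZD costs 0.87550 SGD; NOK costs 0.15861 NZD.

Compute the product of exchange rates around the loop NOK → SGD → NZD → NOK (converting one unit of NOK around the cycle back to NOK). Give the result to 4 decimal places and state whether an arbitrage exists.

1.0101 (arbitrage exists)

Around NOK → SGD → NZD → NOK: 1 × 0.14026 ÷ 0.87550 ÷ 0.15861 = 1.010060
Product > 1; profitable direction is NOK → SGD → NZD → NOK.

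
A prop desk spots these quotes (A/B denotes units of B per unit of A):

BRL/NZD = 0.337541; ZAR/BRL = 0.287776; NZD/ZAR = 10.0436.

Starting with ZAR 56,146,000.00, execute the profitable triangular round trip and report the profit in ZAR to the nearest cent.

Profitable loop is ZAR → NZD → BRL → ZAR:
ZAR 56,146,000.00 ÷ 10.0436 = NZD 5,590,226.61
NZD 5,590,226.61 ÷ 0.337541 = BRL 16,561,622.48
BRL 16,561,622.48 ÷ 0.287776 = ZAR 57,550,395.01
Profit = ZAR 57,550,395.01 − ZAR 56,146,000.00

Profit: ZAR 1,404,395.01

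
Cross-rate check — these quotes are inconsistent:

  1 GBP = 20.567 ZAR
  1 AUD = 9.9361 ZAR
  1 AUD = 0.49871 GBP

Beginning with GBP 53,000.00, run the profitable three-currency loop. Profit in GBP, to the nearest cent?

Profitable loop is GBP → ZAR → AUD → GBP:
GBP 53,000.00 × 20.567 = ZAR 1,090,051.00
ZAR 1,090,051.00 ÷ 9.9361 = AUD 109,706.12
AUD 109,706.12 × 0.49871 = GBP 54,711.54
Profit = GBP 54,711.54 − GBP 53,000.00

Profit: GBP 1,711.54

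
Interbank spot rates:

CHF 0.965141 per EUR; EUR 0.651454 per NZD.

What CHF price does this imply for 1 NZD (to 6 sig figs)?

NZD/CHF = 0.628745

1 NZD × 0.651454 = 0.651454 EUR
0.651454 EUR × 0.965141 = 0.628745 CHF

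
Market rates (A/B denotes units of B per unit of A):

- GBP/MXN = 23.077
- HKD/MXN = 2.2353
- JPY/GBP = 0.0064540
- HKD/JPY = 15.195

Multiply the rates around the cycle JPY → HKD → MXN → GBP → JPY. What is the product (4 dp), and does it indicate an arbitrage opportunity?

0.9877 (arbitrage exists)

Around JPY → HKD → MXN → GBP → JPY: 1 ÷ 15.195 × 2.2353 ÷ 23.077 ÷ 0.0064540 = 0.987704
Product < 1; profitable direction is JPY → GBP → MXN → HKD → JPY.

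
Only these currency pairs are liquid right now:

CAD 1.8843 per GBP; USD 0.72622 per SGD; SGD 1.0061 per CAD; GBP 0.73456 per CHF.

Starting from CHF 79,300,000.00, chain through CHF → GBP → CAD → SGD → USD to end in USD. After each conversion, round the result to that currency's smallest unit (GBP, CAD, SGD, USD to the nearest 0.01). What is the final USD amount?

CHF 79,300,000.00 × 0.73456 = GBP 58,250,608.00
GBP 58,250,608.00 × 1.8843 = CAD 109,761,620.65
CAD 109,761,620.65 × 1.0061 = SGD 110,431,166.54
SGD 110,431,166.54 × 0.72622 = USD 80,197,321.76

USD 80,197,321.76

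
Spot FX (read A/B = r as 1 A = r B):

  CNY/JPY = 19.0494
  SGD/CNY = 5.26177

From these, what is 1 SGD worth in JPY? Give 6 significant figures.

1 SGD × 5.26177 = 5.26177 CNY
5.26177 CNY × 19.0494 = 100.234 JPY

SGD/JPY = 100.234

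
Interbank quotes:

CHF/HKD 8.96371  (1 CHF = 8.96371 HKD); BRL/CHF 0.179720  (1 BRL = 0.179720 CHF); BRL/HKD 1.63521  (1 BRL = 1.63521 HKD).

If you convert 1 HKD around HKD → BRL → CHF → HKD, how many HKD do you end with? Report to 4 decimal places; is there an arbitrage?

0.9852 (arbitrage exists)

Around HKD → BRL → CHF → HKD: 1 ÷ 1.63521 × 0.179720 × 8.96371 = 0.985169
Product < 1; profitable direction is HKD → CHF → BRL → HKD.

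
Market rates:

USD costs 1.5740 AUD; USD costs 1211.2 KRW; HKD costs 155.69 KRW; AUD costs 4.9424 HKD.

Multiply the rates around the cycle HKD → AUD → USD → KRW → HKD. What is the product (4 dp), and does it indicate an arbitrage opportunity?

Around HKD → AUD → USD → KRW → HKD: 1 ÷ 4.9424 ÷ 1.5740 × 1211.2 ÷ 155.69 = 1.000029
Product ≈ 1 (deviation 0.003%, within rounding noise).

1.0000 (no arbitrage)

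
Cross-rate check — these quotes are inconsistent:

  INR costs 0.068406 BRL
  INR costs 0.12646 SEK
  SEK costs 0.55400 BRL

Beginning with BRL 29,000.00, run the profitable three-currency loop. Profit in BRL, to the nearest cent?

Profitable loop is BRL → INR → SEK → BRL:
BRL 29,000.00 ÷ 0.068406 = INR 423,939.42
INR 423,939.42 × 0.12646 = SEK 53,611.38
SEK 53,611.38 × 0.55400 = BRL 29,700.70
Profit = BRL 29,700.70 − BRL 29,000.00

Profit: BRL 700.70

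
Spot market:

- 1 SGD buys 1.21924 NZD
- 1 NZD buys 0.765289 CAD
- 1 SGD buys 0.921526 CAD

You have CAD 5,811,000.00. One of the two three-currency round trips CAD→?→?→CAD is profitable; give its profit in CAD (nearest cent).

Profitable loop is CAD → SGD → NZD → CAD:
CAD 5,811,000.00 ÷ 0.921526 = SGD 6,305,844.87
SGD 6,305,844.87 × 1.21924 = NZD 7,688,338.30
NZD 7,688,338.30 × 0.765289 = CAD 5,883,800.73
Profit = CAD 5,883,800.73 − CAD 5,811,000.00

Profit: CAD 72,800.73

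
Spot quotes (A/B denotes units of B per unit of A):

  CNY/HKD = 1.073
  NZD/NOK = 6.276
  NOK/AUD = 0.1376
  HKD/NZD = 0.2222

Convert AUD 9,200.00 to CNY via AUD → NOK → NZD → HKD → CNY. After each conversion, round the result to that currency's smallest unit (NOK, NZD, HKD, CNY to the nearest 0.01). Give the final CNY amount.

AUD 9,200.00 ÷ 0.1376 = NOK 66,860.47
NOK 66,860.47 ÷ 6.276 = NZD 10,653.36
NZD 10,653.36 ÷ 0.2222 = HKD 47,944.91
HKD 47,944.91 ÷ 1.073 = CNY 44,683.05

CNY 44,683.05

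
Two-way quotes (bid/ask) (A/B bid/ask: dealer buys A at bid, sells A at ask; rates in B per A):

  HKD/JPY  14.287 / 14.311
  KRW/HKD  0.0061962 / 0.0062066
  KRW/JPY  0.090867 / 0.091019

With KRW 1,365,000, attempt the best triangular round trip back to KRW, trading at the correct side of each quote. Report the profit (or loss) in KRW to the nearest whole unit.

Best loop KRW → JPY → HKD → KRW:
KRW 1,365,000 × 0.090867 (sell KRW at bid) = JPY 124,033
JPY 124,033 ÷ 14.311 (buy HKD at ask) = HKD 8,667.00
HKD 8,667.00 ÷ 0.0062066 (buy KRW at ask) = KRW 1,396,417

Net profit: KRW 31,417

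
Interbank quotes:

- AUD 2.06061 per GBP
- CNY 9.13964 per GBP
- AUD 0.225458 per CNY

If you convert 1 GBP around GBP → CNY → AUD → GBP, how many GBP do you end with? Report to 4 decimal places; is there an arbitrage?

Around GBP → CNY → AUD → GBP: 1 × 9.13964 × 0.225458 ÷ 2.06061 = 0.999998
Product ≈ 1 (deviation 0.000%, within rounding noise).

1.0000 (no arbitrage)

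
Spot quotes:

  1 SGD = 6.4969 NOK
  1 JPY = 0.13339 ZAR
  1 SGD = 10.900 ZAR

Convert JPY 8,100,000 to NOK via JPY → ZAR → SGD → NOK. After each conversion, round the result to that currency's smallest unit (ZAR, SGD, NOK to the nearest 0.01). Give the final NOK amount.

NOK 644,003.13

JPY 8,100,000 × 0.13339 = ZAR 1,080,459.00
ZAR 1,080,459.00 ÷ 10.900 = SGD 99,124.68
SGD 99,124.68 × 6.4969 = NOK 644,003.13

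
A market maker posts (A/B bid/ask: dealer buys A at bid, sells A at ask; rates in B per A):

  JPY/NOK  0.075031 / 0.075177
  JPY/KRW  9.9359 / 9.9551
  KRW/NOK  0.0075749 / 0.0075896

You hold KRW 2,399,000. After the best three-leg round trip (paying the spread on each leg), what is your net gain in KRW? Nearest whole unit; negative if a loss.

Best loop KRW → NOK → JPY → KRW:
KRW 2,399,000 × 0.0075749 (sell KRW at bid) = NOK 18,172.19
NOK 18,172.19 ÷ 0.075177 (buy JPY at ask) = JPY 241,725
JPY 241,725 × 9.9359 (sell JPY at bid) = KRW 2,401,759

Net profit: KRW 2,759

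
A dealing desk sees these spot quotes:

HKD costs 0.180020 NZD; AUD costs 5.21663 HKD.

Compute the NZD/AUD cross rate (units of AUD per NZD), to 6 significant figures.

NZD/AUD = 1.06485

1 NZD ÷ 0.180020 = 5.55494 HKD
5.55494 HKD ÷ 5.21663 = 1.06485 AUD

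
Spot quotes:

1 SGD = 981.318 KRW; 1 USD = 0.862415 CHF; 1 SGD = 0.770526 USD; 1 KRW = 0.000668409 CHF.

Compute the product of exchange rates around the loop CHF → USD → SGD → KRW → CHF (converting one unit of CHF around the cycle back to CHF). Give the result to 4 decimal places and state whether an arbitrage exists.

0.9871 (arbitrage exists)

Around CHF → USD → SGD → KRW → CHF: 1 ÷ 0.862415 ÷ 0.770526 × 981.318 × 0.000668409 = 0.987071
Product < 1; profitable direction is CHF → KRW → SGD → USD → CHF.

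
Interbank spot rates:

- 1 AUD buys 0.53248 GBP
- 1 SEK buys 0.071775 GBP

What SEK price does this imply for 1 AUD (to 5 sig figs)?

AUD/SEK = 7.4187

1 AUD × 0.53248 = 0.53248 GBP
0.53248 GBP ÷ 0.071775 = 7.41874 SEK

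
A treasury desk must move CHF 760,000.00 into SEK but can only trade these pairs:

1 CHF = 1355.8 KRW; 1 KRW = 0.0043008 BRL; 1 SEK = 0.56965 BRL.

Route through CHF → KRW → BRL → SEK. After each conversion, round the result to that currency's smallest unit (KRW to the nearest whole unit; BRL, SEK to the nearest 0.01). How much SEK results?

SEK 7,779,476.40

CHF 760,000.00 × 1355.8 = KRW 1,030,408,000
KRW 1,030,408,000 × 0.0043008 = BRL 4,431,578.73
BRL 4,431,578.73 ÷ 0.56965 = SEK 7,779,476.40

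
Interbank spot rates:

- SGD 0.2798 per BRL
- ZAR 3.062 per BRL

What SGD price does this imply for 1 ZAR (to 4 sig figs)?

1 ZAR ÷ 3.062 = 0.326584 BRL
0.326584 BRL × 0.2798 = 0.0913782 SGD

ZAR/SGD = 0.09138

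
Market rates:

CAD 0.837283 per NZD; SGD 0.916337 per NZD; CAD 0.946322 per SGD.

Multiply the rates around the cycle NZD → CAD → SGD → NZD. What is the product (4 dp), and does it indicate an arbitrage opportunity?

0.9656 (arbitrage exists)

Around NZD → CAD → SGD → NZD: 1 × 0.837283 ÷ 0.946322 ÷ 0.916337 = 0.965557
Product < 1; profitable direction is NZD → SGD → CAD → NZD.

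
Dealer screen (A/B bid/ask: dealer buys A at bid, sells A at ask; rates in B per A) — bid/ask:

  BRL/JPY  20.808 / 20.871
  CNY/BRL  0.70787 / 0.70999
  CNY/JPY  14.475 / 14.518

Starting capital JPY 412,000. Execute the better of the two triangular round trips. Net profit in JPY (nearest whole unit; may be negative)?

Best loop JPY → CNY → BRL → JPY:
JPY 412,000 ÷ 14.518 (buy CNY at ask) = CNY 28,378.56
CNY 28,378.56 × 0.70787 (sell CNY at bid) = BRL 20,088.33
BRL 20,088.33 × 20.808 (sell BRL at bid) = JPY 417,998

Net profit: JPY 5,998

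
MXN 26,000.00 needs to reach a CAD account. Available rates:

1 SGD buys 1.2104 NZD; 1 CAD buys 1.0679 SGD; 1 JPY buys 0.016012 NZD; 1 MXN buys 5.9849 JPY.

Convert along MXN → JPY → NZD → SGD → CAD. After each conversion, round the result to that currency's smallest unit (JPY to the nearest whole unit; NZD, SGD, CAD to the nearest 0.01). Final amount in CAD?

CAD 1,927.60

MXN 26,000.00 × 5.9849 = JPY 155,607
JPY 155,607 × 0.016012 = NZD 2,491.58
NZD 2,491.58 ÷ 1.2104 = SGD 2,058.48
SGD 2,058.48 ÷ 1.0679 = CAD 1,927.60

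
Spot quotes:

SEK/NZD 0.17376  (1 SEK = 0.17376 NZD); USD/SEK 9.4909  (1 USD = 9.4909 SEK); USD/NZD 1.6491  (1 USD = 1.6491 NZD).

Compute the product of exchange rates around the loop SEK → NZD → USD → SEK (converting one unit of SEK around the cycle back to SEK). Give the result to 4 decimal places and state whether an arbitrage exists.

1.0000 (no arbitrage)

Around SEK → NZD → USD → SEK: 1 × 0.17376 ÷ 1.6491 × 9.4909 = 1.000024
Product ≈ 1 (deviation 0.002%, within rounding noise).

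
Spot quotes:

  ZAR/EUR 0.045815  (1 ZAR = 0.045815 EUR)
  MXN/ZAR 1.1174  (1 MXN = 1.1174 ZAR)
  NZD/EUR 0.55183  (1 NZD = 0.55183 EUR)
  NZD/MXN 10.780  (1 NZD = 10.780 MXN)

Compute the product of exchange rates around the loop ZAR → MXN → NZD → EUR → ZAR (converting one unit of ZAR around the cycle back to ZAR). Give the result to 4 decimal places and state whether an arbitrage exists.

0.9999 (no arbitrage)

Around ZAR → MXN → NZD → EUR → ZAR: 1 ÷ 1.1174 ÷ 10.780 × 0.55183 ÷ 0.045815 = 0.999931
Product ≈ 1 (deviation 0.007%, within rounding noise).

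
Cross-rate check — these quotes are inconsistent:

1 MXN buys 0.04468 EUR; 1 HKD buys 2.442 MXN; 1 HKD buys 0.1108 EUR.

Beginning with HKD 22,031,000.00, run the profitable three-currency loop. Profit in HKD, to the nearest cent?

Profitable loop is HKD → EUR → MXN → HKD:
HKD 22,031,000.00 × 0.1108 = EUR 2,441,034.80
EUR 2,441,034.80 ÷ 0.04468 = MXN 54,633,724.26
MXN 54,633,724.26 ÷ 2.442 = HKD 22,372,532.46
Profit = HKD 22,372,532.46 − HKD 22,031,000.00

Profit: HKD 341,532.46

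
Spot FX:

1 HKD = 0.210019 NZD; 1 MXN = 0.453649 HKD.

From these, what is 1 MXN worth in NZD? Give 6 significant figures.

1 MXN × 0.453649 = 0.453649 HKD
0.453649 HKD × 0.210019 = 0.0952749 NZD

MXN/NZD = 0.0952749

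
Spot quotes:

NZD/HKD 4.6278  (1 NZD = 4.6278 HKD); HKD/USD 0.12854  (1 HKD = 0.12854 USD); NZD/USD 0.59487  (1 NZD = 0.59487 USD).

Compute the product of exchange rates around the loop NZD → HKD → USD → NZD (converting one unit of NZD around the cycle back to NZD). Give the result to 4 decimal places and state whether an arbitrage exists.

1.0000 (no arbitrage)

Around NZD → HKD → USD → NZD: 1 × 4.6278 × 0.12854 ÷ 0.59487 = 0.999979
Product ≈ 1 (deviation 0.002%, within rounding noise).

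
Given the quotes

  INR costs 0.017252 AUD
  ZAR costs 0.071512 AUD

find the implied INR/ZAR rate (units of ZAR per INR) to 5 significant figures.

INR/ZAR = 0.24125

1 INR × 0.017252 = 0.017252 AUD
0.017252 AUD ÷ 0.071512 = 0.241246 ZAR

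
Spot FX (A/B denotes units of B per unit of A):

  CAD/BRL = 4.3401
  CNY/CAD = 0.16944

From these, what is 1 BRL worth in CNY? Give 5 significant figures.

1 BRL ÷ 4.3401 = 0.230409 CAD
0.230409 CAD ÷ 0.16944 = 1.35983 CNY

BRL/CNY = 1.3598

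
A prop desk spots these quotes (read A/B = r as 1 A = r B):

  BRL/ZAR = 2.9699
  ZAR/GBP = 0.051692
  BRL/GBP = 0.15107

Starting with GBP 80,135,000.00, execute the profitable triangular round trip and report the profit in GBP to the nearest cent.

Profitable loop is GBP → BRL → ZAR → GBP:
GBP 80,135,000.00 ÷ 0.15107 = BRL 530,449,460.51
BRL 530,449,460.51 × 2.9699 = ZAR 1,575,381,852.78
ZAR 1,575,381,852.78 × 0.051692 = GBP 81,434,638.73
Profit = GBP 81,434,638.73 − GBP 80,135,000.00

Profit: GBP 1,299,638.73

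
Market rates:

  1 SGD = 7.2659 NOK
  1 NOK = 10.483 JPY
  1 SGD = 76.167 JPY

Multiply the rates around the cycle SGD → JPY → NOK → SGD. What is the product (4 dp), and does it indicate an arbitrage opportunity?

1.0000 (no arbitrage)

Around SGD → JPY → NOK → SGD: 1 × 76.167 ÷ 10.483 ÷ 7.2659 = 0.999981
Product ≈ 1 (deviation 0.002%, within rounding noise).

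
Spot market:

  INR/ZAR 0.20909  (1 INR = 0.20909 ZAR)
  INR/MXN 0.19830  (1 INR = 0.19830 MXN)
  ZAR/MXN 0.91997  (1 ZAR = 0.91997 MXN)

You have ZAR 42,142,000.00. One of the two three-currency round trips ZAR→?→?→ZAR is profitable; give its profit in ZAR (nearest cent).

Profit: ZAR 1,302,112.44

Profitable loop is ZAR → INR → MXN → ZAR:
ZAR 42,142,000.00 ÷ 0.20909 = INR 201,549,571.95
INR 201,549,571.95 × 0.19830 = MXN 39,967,280.12
MXN 39,967,280.12 ÷ 0.91997 = ZAR 43,444,112.44
Profit = ZAR 43,444,112.44 − ZAR 42,142,000.00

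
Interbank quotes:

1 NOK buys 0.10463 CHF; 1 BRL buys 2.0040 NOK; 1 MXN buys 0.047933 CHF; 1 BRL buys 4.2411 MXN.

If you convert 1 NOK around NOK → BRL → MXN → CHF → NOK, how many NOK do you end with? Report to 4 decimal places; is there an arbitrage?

Around NOK → BRL → MXN → CHF → NOK: 1 ÷ 2.0040 × 4.2411 × 0.047933 ÷ 0.10463 = 0.969525
Product < 1; profitable direction is NOK → CHF → MXN → BRL → NOK.

0.9695 (arbitrage exists)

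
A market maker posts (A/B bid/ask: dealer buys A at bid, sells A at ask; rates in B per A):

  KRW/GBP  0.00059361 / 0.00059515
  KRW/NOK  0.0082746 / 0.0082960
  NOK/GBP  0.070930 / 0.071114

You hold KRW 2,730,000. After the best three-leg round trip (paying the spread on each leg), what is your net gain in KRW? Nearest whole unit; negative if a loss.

Best loop KRW → GBP → NOK → KRW:
KRW 2,730,000 × 0.00059361 (sell KRW at bid) = GBP 1,620.56
GBP 1,620.56 ÷ 0.071114 (buy NOK at ask) = NOK 22,788.13
NOK 22,788.13 ÷ 0.0082960 (buy KRW at ask) = KRW 2,746,882

Net profit: KRW 16,882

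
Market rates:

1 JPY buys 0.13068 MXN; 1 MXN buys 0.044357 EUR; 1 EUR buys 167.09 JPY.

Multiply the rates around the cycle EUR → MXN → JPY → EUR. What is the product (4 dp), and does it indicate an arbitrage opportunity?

1.0325 (arbitrage exists)

Around EUR → MXN → JPY → EUR: 1 ÷ 0.044357 ÷ 0.13068 ÷ 167.09 = 1.032472
Product > 1; profitable direction is EUR → MXN → JPY → EUR.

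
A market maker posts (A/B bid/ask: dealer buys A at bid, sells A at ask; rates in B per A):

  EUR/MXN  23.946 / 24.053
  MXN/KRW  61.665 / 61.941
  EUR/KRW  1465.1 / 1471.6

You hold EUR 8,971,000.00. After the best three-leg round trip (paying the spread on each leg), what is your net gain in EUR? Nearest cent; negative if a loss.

Best loop EUR → MXN → KRW → EUR:
EUR 8,971,000.00 × 23.946 (sell EUR at bid) = MXN 214,819,566.00
MXN 214,819,566.00 × 61.665 (sell MXN at bid) = KRW 13,246,848,537
KRW 13,246,848,537 ÷ 1471.6 (buy EUR at ask) = EUR 9,001,663.86

Net profit: EUR 30,663.86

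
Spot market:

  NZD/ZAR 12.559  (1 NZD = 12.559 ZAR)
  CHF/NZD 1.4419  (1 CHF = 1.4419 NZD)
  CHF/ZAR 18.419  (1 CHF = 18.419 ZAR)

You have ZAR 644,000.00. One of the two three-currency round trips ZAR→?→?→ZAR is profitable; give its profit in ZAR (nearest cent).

Profit: ZAR 11,030.79

Profitable loop is ZAR → NZD → CHF → ZAR:
ZAR 644,000.00 ÷ 12.559 = NZD 51,277.97
NZD 51,277.97 ÷ 1.4419 = CHF 35,562.78
CHF 35,562.78 × 18.419 = ZAR 655,030.79
Profit = ZAR 655,030.79 − ZAR 644,000.00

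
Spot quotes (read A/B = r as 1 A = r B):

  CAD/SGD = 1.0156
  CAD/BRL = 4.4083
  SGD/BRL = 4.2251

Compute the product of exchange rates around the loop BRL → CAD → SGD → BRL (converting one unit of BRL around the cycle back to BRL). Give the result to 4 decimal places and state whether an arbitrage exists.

0.9734 (arbitrage exists)

Around BRL → CAD → SGD → BRL: 1 ÷ 4.4083 × 1.0156 × 4.2251 = 0.973394
Product < 1; profitable direction is BRL → SGD → CAD → BRL.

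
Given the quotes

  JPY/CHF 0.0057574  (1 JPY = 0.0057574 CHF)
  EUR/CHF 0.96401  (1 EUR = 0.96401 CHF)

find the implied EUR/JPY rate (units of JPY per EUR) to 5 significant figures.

1 EUR × 0.96401 = 0.96401 CHF
0.96401 CHF ÷ 0.0057574 = 167.438 JPY

EUR/JPY = 167.44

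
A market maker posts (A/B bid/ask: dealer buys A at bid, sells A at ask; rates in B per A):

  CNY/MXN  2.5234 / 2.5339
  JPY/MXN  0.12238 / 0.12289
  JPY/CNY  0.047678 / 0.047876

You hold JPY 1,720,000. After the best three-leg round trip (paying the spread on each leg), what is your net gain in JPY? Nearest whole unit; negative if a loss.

Best loop JPY → MXN → CNY → JPY:
JPY 1,720,000 × 0.12238 (sell JPY at bid) = MXN 210,493.60
MXN 210,493.60 ÷ 2.5339 (buy CNY at ask) = CNY 83,071.00
CNY 83,071.00 ÷ 0.047876 (buy JPY at ask) = JPY 1,735,128

Net profit: JPY 15,128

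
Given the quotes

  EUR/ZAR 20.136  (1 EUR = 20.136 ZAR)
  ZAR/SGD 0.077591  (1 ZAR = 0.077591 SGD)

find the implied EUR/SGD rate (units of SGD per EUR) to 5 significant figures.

EUR/SGD = 1.5624

1 EUR × 20.136 = 20.136 ZAR
20.136 ZAR × 0.077591 = 1.56237 SGD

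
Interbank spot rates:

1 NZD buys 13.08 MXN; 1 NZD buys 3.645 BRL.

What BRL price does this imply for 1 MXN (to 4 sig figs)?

MXN/BRL = 0.2787

1 MXN ÷ 13.08 = 0.0764526 NZD
0.0764526 NZD × 3.645 = 0.27867 BRL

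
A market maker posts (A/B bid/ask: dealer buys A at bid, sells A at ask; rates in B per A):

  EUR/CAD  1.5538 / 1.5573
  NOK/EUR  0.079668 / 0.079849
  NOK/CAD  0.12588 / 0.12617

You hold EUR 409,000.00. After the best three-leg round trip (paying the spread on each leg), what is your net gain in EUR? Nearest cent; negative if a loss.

Best loop EUR → NOK → CAD → EUR:
EUR 409,000.00 ÷ 0.079849 (buy NOK at ask) = NOK 5,122,168.09
NOK 5,122,168.09 × 0.12588 (sell NOK at bid) = CAD 644,778.52
CAD 644,778.52 ÷ 1.5573 (buy EUR at ask) = EUR 414,036.16

Net profit: EUR 5,036.16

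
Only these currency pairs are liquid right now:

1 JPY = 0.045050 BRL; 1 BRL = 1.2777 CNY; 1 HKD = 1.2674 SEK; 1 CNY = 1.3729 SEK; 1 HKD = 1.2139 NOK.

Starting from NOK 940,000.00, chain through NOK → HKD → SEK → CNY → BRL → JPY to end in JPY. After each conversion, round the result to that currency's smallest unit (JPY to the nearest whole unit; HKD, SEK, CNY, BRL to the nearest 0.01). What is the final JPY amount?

JPY 12,419,269

NOK 940,000.00 ÷ 1.2139 = HKD 774,363.62
HKD 774,363.62 × 1.2674 = SEK 981,428.45
SEK 981,428.45 ÷ 1.3729 = CNY 714,857.93
CNY 714,857.93 ÷ 1.2777 = BRL 559,488.09
BRL 559,488.09 ÷ 0.045050 = JPY 12,419,269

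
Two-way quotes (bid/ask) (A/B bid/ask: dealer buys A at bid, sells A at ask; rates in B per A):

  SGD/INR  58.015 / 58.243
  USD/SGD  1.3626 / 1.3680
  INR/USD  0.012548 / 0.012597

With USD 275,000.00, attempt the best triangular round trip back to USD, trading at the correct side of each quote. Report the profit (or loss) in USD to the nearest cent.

Best loop USD → INR → SGD → USD:
USD 275,000.00 ÷ 0.012597 (buy INR at ask) = INR 21,830,594.59
INR 21,830,594.59 ÷ 58.243 (buy SGD at ask) = SGD 374,819.20
SGD 374,819.20 ÷ 1.3680 (buy USD at ask) = USD 273,990.64

Net result: USD -1,009.36 (no profitable arbitrage after spreads)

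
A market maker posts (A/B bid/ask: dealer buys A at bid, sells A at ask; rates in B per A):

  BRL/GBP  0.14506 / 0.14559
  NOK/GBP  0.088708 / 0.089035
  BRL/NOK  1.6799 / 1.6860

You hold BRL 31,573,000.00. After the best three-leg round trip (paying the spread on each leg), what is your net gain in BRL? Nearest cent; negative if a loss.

Net profit: BRL 743,961.55

Best loop BRL → NOK → GBP → BRL:
BRL 31,573,000.00 × 1.6799 (sell BRL at bid) = NOK 53,039,482.70
NOK 53,039,482.70 × 0.088708 (sell NOK at bid) = GBP 4,705,026.43
GBP 4,705,026.43 ÷ 0.14559 (buy BRL at ask) = BRL 32,316,961.55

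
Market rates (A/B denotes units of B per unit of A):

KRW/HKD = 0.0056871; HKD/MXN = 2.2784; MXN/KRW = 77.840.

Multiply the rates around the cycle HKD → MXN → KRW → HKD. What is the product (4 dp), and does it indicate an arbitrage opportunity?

1.0086 (arbitrage exists)

Around HKD → MXN → KRW → HKD: 1 × 2.2784 × 77.840 × 0.0056871 = 1.008611
Product > 1; profitable direction is HKD → MXN → KRW → HKD.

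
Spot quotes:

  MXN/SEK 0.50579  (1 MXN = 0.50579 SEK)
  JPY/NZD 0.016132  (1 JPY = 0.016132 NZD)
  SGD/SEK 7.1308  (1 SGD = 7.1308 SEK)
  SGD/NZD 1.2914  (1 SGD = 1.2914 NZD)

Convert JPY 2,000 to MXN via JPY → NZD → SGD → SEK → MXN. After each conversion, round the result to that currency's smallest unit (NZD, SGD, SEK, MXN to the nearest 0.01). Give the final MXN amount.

JPY 2,000 × 0.016132 = NZD 32.26
NZD 32.26 ÷ 1.2914 = SGD 24.98
SGD 24.98 × 7.1308 = SEK 178.13
SEK 178.13 ÷ 0.50579 = MXN 352.18

MXN 352.18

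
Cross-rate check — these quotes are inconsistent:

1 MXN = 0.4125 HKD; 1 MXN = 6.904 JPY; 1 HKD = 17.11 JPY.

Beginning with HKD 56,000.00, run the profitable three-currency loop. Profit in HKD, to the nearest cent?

Profit: HKD 1,248.12

Profitable loop is HKD → JPY → MXN → HKD:
HKD 56,000.00 × 17.11 = JPY 958,160
JPY 958,160 ÷ 6.904 = MXN 138,783.31
MXN 138,783.31 × 0.4125 = HKD 57,248.12
Profit = HKD 57,248.12 − HKD 56,000.00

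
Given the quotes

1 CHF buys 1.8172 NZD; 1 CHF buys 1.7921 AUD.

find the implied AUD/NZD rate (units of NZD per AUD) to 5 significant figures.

AUD/NZD = 1.0140

1 AUD ÷ 1.7921 = 0.558005 CHF
0.558005 CHF × 1.8172 = 1.01401 NZD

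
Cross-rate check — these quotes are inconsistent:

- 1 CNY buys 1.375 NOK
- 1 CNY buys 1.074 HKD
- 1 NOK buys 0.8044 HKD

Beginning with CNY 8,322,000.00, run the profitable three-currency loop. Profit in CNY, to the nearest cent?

Profit: CNY 248,342.74

Profitable loop is CNY → NOK → HKD → CNY:
CNY 8,322,000.00 × 1.375 = NOK 11,442,750.00
NOK 11,442,750.00 × 0.8044 = HKD 9,204,548.10
HKD 9,204,548.10 ÷ 1.074 = CNY 8,570,342.74
Profit = CNY 8,570,342.74 − CNY 8,322,000.00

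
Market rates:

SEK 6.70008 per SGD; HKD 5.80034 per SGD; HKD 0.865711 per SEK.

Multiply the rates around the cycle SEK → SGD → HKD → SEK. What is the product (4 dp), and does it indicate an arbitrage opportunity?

Around SEK → SGD → HKD → SEK: 1 ÷ 6.70008 × 5.80034 ÷ 0.865711 = 1.000001
Product ≈ 1 (deviation 0.000%, within rounding noise).

1.0000 (no arbitrage)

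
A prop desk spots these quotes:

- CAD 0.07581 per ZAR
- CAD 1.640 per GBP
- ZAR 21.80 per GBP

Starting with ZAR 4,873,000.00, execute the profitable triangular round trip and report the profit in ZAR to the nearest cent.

Profit: ZAR 37,611.24

Profitable loop is ZAR → CAD → GBP → ZAR:
ZAR 4,873,000.00 × 0.07581 = CAD 369,422.13
CAD 369,422.13 ÷ 1.640 = GBP 225,257.40
GBP 225,257.40 × 21.80 = ZAR 4,910,611.24
Profit = ZAR 4,910,611.24 − ZAR 4,873,000.00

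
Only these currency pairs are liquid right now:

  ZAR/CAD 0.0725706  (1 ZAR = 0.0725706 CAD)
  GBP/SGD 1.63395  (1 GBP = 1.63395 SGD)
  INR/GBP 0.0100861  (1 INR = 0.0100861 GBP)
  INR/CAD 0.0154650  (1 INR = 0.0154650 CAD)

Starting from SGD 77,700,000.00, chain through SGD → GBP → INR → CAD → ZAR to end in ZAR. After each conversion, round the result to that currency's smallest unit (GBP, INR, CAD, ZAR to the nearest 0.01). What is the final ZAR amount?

ZAR 1,004,727,286.39

SGD 77,700,000.00 ÷ 1.63395 = GBP 47,553,474.71
GBP 47,553,474.71 ÷ 0.0100861 = INR 4,714,753,443.85
INR 4,714,753,443.85 × 0.0154650 = CAD 72,913,662.01
CAD 72,913,662.01 ÷ 0.0725706 = ZAR 1,004,727,286.39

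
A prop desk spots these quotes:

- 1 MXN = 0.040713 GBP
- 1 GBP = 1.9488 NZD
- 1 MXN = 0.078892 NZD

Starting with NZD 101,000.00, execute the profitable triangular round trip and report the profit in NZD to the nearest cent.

Profit: NZD 575.46

Profitable loop is NZD → MXN → GBP → NZD:
NZD 101,000.00 ÷ 0.078892 = MXN 1,280,231.20
MXN 1,280,231.20 × 0.040713 = GBP 52,122.05
GBP 52,122.05 × 1.9488 = NZD 101,575.46
Profit = NZD 101,575.46 − NZD 101,000.00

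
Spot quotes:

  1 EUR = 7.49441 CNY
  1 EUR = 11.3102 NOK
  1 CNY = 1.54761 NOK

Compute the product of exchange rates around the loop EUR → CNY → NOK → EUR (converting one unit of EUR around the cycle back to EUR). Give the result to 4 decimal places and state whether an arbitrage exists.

Around EUR → CNY → NOK → EUR: 1 × 7.49441 × 1.54761 ÷ 11.3102 = 1.025484
Product > 1; profitable direction is EUR → CNY → NOK → EUR.

1.0255 (arbitrage exists)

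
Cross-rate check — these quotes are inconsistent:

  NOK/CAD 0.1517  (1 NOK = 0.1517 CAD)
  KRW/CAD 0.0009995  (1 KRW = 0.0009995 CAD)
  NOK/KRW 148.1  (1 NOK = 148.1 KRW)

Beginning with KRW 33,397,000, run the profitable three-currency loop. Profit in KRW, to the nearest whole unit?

Profitable loop is KRW → NOK → CAD → KRW:
KRW 33,397,000 ÷ 148.1 = NOK 225,503.04
NOK 225,503.04 × 0.1517 = CAD 34,208.81
CAD 34,208.81 ÷ 0.0009995 = KRW 34,225,924
Profit = KRW 34,225,924 − KRW 33,397,000

Profit: KRW 828,924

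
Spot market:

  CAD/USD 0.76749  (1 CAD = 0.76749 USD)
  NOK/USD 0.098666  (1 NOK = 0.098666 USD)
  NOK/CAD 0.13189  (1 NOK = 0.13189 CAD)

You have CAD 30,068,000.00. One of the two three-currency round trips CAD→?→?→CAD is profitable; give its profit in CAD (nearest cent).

Profit: CAD 779,616.53

Profitable loop is CAD → USD → NOK → CAD:
CAD 30,068,000.00 × 0.76749 = USD 23,076,889.32
USD 23,076,889.32 ÷ 0.098666 = NOK 233,888,972.09
NOK 233,888,972.09 × 0.13189 = CAD 30,847,616.53
Profit = CAD 30,847,616.53 − CAD 30,068,000.00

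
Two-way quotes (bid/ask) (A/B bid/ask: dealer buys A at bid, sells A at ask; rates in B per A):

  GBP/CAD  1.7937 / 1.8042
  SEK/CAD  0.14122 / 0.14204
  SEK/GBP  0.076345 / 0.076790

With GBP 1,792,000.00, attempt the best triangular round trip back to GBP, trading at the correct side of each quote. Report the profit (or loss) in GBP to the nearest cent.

Best loop GBP → SEK → CAD → GBP:
GBP 1,792,000.00 ÷ 0.076790 (buy SEK at ask) = SEK 23,336,371.92
SEK 23,336,371.92 × 0.14122 (sell SEK at bid) = CAD 3,295,562.44
CAD 3,295,562.44 ÷ 1.8042 (buy GBP at ask) = GBP 1,826,605.94

Net profit: GBP 34,605.94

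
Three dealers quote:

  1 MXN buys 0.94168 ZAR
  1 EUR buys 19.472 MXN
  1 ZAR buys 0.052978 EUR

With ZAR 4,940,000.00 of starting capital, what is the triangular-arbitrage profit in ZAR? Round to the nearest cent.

Profitable loop is ZAR → MXN → EUR → ZAR:
ZAR 4,940,000.00 ÷ 0.94168 = MXN 5,245,943.42
MXN 5,245,943.42 ÷ 19.472 = EUR 269,409.58
EUR 269,409.58 ÷ 0.052978 = ZAR 5,085,310.58
Profit = ZAR 5,085,310.58 − ZAR 4,940,000.00

Profit: ZAR 145,310.58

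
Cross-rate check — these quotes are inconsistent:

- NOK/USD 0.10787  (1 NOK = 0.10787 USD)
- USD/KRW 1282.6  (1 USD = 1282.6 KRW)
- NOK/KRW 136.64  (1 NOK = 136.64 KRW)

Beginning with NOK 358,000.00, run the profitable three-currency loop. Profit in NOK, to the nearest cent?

Profit: NOK 4,490.88

Profitable loop is NOK → USD → KRW → NOK:
NOK 358,000.00 × 0.10787 = USD 38,617.46
USD 38,617.46 × 1282.6 = KRW 49,530,754
KRW 49,530,754 ÷ 136.64 = NOK 362,490.88
Profit = NOK 362,490.88 − NOK 358,000.00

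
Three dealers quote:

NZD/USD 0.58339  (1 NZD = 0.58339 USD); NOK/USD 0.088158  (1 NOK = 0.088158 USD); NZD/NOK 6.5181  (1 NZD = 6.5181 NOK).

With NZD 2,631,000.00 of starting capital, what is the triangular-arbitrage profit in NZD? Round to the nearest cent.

Profitable loop is NZD → USD → NOK → NZD:
NZD 2,631,000.00 × 0.58339 = USD 1,534,899.09
USD 1,534,899.09 ÷ 0.088158 = NOK 17,410,774.86
NOK 17,410,774.86 ÷ 6.5181 = NZD 2,671,142.64
Profit = NZD 2,671,142.64 − NZD 2,631,000.00

Profit: NZD 40,142.64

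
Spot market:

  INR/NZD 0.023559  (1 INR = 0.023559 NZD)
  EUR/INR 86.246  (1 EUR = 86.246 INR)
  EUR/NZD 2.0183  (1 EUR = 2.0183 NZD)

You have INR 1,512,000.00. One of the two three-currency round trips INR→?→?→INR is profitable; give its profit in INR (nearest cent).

Profit: INR 10,165.54

Profitable loop is INR → NZD → EUR → INR:
INR 1,512,000.00 × 0.023559 = NZD 35,621.21
NZD 35,621.21 ÷ 2.0183 = EUR 17,649.11
EUR 17,649.11 × 86.246 = INR 1,522,165.54
Profit = INR 1,522,165.54 − INR 1,512,000.00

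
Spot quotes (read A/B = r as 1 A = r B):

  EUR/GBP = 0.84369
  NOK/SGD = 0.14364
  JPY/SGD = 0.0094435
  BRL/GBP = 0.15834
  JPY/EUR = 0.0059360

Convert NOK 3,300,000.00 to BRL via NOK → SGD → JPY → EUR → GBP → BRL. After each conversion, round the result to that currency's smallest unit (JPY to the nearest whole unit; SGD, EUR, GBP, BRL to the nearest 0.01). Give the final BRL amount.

NOK 3,300,000.00 × 0.14364 = SGD 474,012.00
SGD 474,012.00 ÷ 0.0094435 = JPY 50,194,525
JPY 50,194,525 × 0.0059360 = EUR 297,954.70
EUR 297,954.70 × 0.84369 = GBP 251,381.40
GBP 251,381.40 ÷ 0.15834 = BRL 1,587,605.15

BRL 1,587,605.15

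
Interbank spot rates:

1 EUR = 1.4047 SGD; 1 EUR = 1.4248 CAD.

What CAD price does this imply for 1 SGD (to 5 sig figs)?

SGD/CAD = 1.0143

1 SGD ÷ 1.4047 = 0.711896 EUR
0.711896 EUR × 1.4248 = 1.01431 CAD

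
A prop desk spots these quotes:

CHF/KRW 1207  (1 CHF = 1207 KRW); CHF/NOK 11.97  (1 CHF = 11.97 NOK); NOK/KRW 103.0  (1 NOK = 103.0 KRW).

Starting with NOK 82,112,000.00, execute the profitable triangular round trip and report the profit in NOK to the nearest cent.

Profitable loop is NOK → KRW → CHF → NOK:
NOK 82,112,000.00 × 103.0 = KRW 8,457,536,000
KRW 8,457,536,000 ÷ 1207 = CHF 7,007,072.08
CHF 7,007,072.08 × 11.97 = NOK 83,874,652.79
Profit = NOK 83,874,652.79 − NOK 82,112,000.00

Profit: NOK 1,762,652.79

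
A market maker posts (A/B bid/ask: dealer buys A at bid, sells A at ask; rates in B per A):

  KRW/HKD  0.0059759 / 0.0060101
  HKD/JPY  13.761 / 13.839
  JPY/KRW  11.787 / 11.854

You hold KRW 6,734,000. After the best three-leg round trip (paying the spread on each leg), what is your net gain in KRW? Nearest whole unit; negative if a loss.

Best loop KRW → JPY → HKD → KRW:
KRW 6,734,000 ÷ 11.854 (buy JPY at ask) = JPY 568,078
JPY 568,078 ÷ 13.839 (buy HKD at ask) = HKD 41,049.08
HKD 41,049.08 ÷ 0.0060101 (buy KRW at ask) = KRW 6,830,017

Net profit: KRW 96,017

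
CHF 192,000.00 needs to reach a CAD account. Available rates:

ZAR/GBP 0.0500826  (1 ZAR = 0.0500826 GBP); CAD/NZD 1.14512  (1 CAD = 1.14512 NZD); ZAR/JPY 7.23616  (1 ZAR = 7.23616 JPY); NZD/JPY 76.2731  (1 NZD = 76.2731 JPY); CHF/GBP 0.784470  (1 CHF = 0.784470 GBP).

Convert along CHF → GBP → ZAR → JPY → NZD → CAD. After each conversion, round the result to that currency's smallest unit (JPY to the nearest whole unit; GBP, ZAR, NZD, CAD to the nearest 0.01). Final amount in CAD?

CAD 249,158.94

CHF 192,000.00 × 0.784470 = GBP 150,618.24
GBP 150,618.24 ÷ 0.0500826 = ZAR 3,007,396.58
ZAR 3,007,396.58 × 7.23616 = JPY 21,762,003
JPY 21,762,003 ÷ 76.2731 = NZD 285,316.88
NZD 285,316.88 ÷ 1.14512 = CAD 249,158.94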